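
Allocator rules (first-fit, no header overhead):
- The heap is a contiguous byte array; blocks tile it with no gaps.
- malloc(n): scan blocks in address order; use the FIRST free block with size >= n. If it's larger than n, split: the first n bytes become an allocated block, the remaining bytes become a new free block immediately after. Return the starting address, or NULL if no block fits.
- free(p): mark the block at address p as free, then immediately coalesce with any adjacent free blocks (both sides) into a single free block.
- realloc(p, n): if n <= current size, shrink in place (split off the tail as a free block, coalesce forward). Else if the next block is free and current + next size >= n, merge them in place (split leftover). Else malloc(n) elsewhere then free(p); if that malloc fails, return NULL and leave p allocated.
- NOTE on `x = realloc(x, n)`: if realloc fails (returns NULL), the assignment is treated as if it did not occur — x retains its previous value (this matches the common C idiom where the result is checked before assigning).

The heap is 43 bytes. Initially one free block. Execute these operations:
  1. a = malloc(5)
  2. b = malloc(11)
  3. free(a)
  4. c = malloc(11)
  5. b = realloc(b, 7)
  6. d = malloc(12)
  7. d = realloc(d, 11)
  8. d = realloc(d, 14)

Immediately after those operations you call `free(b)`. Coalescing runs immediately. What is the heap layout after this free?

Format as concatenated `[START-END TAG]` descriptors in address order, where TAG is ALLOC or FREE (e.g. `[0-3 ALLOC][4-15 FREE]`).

Op 1: a = malloc(5) -> a = 0; heap: [0-4 ALLOC][5-42 FREE]
Op 2: b = malloc(11) -> b = 5; heap: [0-4 ALLOC][5-15 ALLOC][16-42 FREE]
Op 3: free(a) -> (freed a); heap: [0-4 FREE][5-15 ALLOC][16-42 FREE]
Op 4: c = malloc(11) -> c = 16; heap: [0-4 FREE][5-15 ALLOC][16-26 ALLOC][27-42 FREE]
Op 5: b = realloc(b, 7) -> b = 5; heap: [0-4 FREE][5-11 ALLOC][12-15 FREE][16-26 ALLOC][27-42 FREE]
Op 6: d = malloc(12) -> d = 27; heap: [0-4 FREE][5-11 ALLOC][12-15 FREE][16-26 ALLOC][27-38 ALLOC][39-42 FREE]
Op 7: d = realloc(d, 11) -> d = 27; heap: [0-4 FREE][5-11 ALLOC][12-15 FREE][16-26 ALLOC][27-37 ALLOC][38-42 FREE]
Op 8: d = realloc(d, 14) -> d = 27; heap: [0-4 FREE][5-11 ALLOC][12-15 FREE][16-26 ALLOC][27-40 ALLOC][41-42 FREE]
free(b): b = 5 -> block [5-11 ALLOC]; mark free, coalesce with adjacent free neighbors -> [0-15 FREE][16-26 ALLOC][27-40 ALLOC][41-42 FREE]

Answer: [0-15 FREE][16-26 ALLOC][27-40 ALLOC][41-42 FREE]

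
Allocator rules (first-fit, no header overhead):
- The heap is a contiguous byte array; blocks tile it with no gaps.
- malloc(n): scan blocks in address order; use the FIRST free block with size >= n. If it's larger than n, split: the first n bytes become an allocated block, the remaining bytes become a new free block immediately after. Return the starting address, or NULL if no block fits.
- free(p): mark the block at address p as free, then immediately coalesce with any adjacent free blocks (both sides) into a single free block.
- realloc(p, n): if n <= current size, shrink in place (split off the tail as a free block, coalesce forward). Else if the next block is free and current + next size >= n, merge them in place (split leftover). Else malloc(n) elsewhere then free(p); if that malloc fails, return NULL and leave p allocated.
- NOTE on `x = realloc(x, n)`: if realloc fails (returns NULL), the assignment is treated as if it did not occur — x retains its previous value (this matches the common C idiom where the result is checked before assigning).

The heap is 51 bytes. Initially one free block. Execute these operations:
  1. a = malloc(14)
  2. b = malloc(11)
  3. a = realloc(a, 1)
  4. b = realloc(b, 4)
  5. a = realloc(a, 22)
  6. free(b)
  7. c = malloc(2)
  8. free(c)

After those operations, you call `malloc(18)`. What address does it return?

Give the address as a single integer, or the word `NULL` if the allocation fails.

Answer: 0

Derivation:
Op 1: a = malloc(14) -> a = 0; heap: [0-13 ALLOC][14-50 FREE]
Op 2: b = malloc(11) -> b = 14; heap: [0-13 ALLOC][14-24 ALLOC][25-50 FREE]
Op 3: a = realloc(a, 1) -> a = 0; heap: [0-0 ALLOC][1-13 FREE][14-24 ALLOC][25-50 FREE]
Op 4: b = realloc(b, 4) -> b = 14; heap: [0-0 ALLOC][1-13 FREE][14-17 ALLOC][18-50 FREE]
Op 5: a = realloc(a, 22) -> a = 18; heap: [0-13 FREE][14-17 ALLOC][18-39 ALLOC][40-50 FREE]
Op 6: free(b) -> (freed b); heap: [0-17 FREE][18-39 ALLOC][40-50 FREE]
Op 7: c = malloc(2) -> c = 0; heap: [0-1 ALLOC][2-17 FREE][18-39 ALLOC][40-50 FREE]
Op 8: free(c) -> (freed c); heap: [0-17 FREE][18-39 ALLOC][40-50 FREE]
malloc(18): first-fit scan over [0-17 FREE][18-39 ALLOC][40-50 FREE] -> 0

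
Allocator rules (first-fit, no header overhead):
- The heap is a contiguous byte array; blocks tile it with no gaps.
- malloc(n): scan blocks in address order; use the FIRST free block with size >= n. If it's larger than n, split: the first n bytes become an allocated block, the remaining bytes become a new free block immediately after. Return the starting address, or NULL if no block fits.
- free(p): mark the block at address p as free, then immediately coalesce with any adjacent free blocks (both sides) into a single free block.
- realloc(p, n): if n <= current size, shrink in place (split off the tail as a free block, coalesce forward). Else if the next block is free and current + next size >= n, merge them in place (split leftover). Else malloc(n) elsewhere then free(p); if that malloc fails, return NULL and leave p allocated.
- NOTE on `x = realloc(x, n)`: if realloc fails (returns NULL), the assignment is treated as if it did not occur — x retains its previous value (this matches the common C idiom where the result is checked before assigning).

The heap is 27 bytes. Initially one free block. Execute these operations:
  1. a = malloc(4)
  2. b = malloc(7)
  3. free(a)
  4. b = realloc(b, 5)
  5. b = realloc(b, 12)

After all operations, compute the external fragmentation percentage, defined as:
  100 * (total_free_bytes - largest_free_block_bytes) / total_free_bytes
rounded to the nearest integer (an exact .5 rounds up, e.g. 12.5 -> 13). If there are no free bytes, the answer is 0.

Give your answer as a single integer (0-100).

Op 1: a = malloc(4) -> a = 0; heap: [0-3 ALLOC][4-26 FREE]
Op 2: b = malloc(7) -> b = 4; heap: [0-3 ALLOC][4-10 ALLOC][11-26 FREE]
Op 3: free(a) -> (freed a); heap: [0-3 FREE][4-10 ALLOC][11-26 FREE]
Op 4: b = realloc(b, 5) -> b = 4; heap: [0-3 FREE][4-8 ALLOC][9-26 FREE]
Op 5: b = realloc(b, 12) -> b = 4; heap: [0-3 FREE][4-15 ALLOC][16-26 FREE]
Free blocks: [4 11] total_free=15 largest=11 -> 100*(15-11)/15 = 400/15 ≈ 26.667 -> rounds to 27

Answer: 27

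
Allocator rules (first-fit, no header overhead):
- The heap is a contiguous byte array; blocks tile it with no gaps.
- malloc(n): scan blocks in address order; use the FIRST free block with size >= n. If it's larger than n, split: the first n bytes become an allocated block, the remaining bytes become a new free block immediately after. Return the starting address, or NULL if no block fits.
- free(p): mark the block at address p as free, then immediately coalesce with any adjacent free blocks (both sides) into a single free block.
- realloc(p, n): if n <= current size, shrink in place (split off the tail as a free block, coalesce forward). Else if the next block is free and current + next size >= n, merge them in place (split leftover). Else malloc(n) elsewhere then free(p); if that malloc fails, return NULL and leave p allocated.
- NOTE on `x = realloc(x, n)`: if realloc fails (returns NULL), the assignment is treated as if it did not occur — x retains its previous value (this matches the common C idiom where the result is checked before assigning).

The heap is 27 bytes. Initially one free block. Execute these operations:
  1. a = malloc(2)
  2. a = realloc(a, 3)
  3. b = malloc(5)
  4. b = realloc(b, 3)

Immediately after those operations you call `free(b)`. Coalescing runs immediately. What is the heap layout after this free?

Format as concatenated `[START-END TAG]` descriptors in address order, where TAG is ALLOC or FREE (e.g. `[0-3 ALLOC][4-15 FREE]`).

Answer: [0-2 ALLOC][3-26 FREE]

Derivation:
Op 1: a = malloc(2) -> a = 0; heap: [0-1 ALLOC][2-26 FREE]
Op 2: a = realloc(a, 3) -> a = 0; heap: [0-2 ALLOC][3-26 FREE]
Op 3: b = malloc(5) -> b = 3; heap: [0-2 ALLOC][3-7 ALLOC][8-26 FREE]
Op 4: b = realloc(b, 3) -> b = 3; heap: [0-2 ALLOC][3-5 ALLOC][6-26 FREE]
free(b): b = 3 -> block [3-5 ALLOC]; mark free, coalesce with adjacent free neighbors -> [0-2 ALLOC][3-26 FREE]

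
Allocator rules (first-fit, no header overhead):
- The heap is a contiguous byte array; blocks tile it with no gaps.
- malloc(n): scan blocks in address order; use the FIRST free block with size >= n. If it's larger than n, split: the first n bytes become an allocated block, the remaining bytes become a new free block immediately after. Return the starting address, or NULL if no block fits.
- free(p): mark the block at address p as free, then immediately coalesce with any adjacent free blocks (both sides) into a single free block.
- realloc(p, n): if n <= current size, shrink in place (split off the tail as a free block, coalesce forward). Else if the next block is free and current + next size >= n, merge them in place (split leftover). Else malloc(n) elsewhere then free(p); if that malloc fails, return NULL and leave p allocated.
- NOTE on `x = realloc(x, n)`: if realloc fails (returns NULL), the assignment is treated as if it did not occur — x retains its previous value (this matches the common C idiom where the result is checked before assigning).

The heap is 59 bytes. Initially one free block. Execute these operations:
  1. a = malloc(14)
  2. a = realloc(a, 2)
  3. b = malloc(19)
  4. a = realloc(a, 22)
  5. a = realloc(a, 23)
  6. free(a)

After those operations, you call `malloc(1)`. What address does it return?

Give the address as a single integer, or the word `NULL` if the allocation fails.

Answer: 0

Derivation:
Op 1: a = malloc(14) -> a = 0; heap: [0-13 ALLOC][14-58 FREE]
Op 2: a = realloc(a, 2) -> a = 0; heap: [0-1 ALLOC][2-58 FREE]
Op 3: b = malloc(19) -> b = 2; heap: [0-1 ALLOC][2-20 ALLOC][21-58 FREE]
Op 4: a = realloc(a, 22) -> a = 21; heap: [0-1 FREE][2-20 ALLOC][21-42 ALLOC][43-58 FREE]
Op 5: a = realloc(a, 23) -> a = 21; heap: [0-1 FREE][2-20 ALLOC][21-43 ALLOC][44-58 FREE]
Op 6: free(a) -> (freed a); heap: [0-1 FREE][2-20 ALLOC][21-58 FREE]
malloc(1): first-fit scan over [0-1 FREE][2-20 ALLOC][21-58 FREE] -> 0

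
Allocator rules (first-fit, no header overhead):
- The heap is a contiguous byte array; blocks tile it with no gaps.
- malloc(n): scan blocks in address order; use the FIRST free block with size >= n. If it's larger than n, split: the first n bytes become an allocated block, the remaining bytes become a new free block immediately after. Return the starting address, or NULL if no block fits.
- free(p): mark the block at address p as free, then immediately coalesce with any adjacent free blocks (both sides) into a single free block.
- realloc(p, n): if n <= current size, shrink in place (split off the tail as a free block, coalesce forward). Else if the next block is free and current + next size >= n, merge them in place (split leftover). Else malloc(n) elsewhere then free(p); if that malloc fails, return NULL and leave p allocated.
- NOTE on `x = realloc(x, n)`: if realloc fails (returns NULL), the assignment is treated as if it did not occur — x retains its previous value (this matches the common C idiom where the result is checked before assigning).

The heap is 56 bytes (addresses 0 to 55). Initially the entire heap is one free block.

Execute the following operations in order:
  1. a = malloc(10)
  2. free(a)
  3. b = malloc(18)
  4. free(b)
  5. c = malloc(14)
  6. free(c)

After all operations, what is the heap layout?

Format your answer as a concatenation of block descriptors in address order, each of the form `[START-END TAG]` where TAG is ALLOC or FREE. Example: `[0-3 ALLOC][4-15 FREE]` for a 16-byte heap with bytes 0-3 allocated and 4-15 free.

Op 1: a = malloc(10) -> a = 0; heap: [0-9 ALLOC][10-55 FREE]
Op 2: free(a) -> (freed a); heap: [0-55 FREE]
Op 3: b = malloc(18) -> b = 0; heap: [0-17 ALLOC][18-55 FREE]
Op 4: free(b) -> (freed b); heap: [0-55 FREE]
Op 5: c = malloc(14) -> c = 0; heap: [0-13 ALLOC][14-55 FREE]
Op 6: free(c) -> (freed c); heap: [0-55 FREE]

Answer: [0-55 FREE]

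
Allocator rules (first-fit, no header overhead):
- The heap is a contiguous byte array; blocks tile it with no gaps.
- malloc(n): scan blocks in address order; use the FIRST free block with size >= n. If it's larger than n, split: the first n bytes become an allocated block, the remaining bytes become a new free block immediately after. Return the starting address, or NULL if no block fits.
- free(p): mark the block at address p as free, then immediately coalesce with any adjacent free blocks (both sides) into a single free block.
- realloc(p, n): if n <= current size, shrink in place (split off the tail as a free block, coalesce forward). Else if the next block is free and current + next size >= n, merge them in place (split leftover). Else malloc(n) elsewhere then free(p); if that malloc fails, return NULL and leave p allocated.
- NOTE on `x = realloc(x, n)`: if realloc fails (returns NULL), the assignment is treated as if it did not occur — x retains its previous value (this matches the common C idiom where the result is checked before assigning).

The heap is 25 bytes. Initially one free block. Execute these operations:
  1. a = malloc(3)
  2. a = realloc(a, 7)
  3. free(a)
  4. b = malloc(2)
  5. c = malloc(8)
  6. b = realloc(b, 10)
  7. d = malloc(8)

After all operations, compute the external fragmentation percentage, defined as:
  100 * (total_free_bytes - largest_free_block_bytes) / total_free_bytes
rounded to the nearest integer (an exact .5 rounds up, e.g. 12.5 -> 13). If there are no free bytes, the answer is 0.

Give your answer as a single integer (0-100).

Answer: 29

Derivation:
Op 1: a = malloc(3) -> a = 0; heap: [0-2 ALLOC][3-24 FREE]
Op 2: a = realloc(a, 7) -> a = 0; heap: [0-6 ALLOC][7-24 FREE]
Op 3: free(a) -> (freed a); heap: [0-24 FREE]
Op 4: b = malloc(2) -> b = 0; heap: [0-1 ALLOC][2-24 FREE]
Op 5: c = malloc(8) -> c = 2; heap: [0-1 ALLOC][2-9 ALLOC][10-24 FREE]
Op 6: b = realloc(b, 10) -> b = 10; heap: [0-1 FREE][2-9 ALLOC][10-19 ALLOC][20-24 FREE]
Op 7: d = malloc(8) -> d = NULL; heap: [0-1 FREE][2-9 ALLOC][10-19 ALLOC][20-24 FREE]
Free blocks: [2 5] total_free=7 largest=5 -> 100*(7-5)/7 = 200/7 ≈ 28.571 -> rounds to 29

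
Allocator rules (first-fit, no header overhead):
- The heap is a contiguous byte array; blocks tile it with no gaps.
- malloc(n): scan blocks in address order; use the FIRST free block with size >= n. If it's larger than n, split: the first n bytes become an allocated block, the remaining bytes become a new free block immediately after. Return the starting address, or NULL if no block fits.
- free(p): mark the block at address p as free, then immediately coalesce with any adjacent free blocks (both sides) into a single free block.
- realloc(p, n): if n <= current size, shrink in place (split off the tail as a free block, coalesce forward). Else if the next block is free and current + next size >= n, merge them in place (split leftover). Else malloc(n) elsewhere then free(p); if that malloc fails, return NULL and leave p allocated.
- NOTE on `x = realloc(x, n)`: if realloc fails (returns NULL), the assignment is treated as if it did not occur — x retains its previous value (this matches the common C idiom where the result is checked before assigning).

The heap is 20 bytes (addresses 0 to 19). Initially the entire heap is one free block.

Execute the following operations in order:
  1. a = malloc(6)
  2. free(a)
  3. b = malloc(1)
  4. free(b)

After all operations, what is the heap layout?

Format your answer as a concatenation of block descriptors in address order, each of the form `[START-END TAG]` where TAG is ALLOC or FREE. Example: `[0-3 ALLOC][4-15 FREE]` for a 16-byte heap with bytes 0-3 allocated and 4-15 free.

Answer: [0-19 FREE]

Derivation:
Op 1: a = malloc(6) -> a = 0; heap: [0-5 ALLOC][6-19 FREE]
Op 2: free(a) -> (freed a); heap: [0-19 FREE]
Op 3: b = malloc(1) -> b = 0; heap: [0-0 ALLOC][1-19 FREE]
Op 4: free(b) -> (freed b); heap: [0-19 FREE]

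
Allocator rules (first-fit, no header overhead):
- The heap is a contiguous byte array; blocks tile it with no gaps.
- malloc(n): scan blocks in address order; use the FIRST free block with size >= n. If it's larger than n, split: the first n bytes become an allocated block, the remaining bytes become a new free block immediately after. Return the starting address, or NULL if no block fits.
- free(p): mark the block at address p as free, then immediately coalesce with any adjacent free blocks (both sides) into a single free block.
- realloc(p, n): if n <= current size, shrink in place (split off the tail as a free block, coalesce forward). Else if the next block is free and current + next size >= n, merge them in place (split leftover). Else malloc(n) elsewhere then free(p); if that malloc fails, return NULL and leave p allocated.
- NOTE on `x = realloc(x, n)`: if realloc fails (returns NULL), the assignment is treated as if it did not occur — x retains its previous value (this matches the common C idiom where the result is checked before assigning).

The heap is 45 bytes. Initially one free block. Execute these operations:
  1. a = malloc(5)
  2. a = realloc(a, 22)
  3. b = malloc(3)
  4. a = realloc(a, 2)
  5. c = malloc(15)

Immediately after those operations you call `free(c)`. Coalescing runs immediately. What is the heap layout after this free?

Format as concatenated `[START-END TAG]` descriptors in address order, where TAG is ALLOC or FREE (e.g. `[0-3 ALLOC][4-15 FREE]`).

Answer: [0-1 ALLOC][2-21 FREE][22-24 ALLOC][25-44 FREE]

Derivation:
Op 1: a = malloc(5) -> a = 0; heap: [0-4 ALLOC][5-44 FREE]
Op 2: a = realloc(a, 22) -> a = 0; heap: [0-21 ALLOC][22-44 FREE]
Op 3: b = malloc(3) -> b = 22; heap: [0-21 ALLOC][22-24 ALLOC][25-44 FREE]
Op 4: a = realloc(a, 2) -> a = 0; heap: [0-1 ALLOC][2-21 FREE][22-24 ALLOC][25-44 FREE]
Op 5: c = malloc(15) -> c = 2; heap: [0-1 ALLOC][2-16 ALLOC][17-21 FREE][22-24 ALLOC][25-44 FREE]
free(c): c = 2 -> block [2-16 ALLOC]; mark free, coalesce with adjacent free neighbors -> [0-1 ALLOC][2-21 FREE][22-24 ALLOC][25-44 FREE]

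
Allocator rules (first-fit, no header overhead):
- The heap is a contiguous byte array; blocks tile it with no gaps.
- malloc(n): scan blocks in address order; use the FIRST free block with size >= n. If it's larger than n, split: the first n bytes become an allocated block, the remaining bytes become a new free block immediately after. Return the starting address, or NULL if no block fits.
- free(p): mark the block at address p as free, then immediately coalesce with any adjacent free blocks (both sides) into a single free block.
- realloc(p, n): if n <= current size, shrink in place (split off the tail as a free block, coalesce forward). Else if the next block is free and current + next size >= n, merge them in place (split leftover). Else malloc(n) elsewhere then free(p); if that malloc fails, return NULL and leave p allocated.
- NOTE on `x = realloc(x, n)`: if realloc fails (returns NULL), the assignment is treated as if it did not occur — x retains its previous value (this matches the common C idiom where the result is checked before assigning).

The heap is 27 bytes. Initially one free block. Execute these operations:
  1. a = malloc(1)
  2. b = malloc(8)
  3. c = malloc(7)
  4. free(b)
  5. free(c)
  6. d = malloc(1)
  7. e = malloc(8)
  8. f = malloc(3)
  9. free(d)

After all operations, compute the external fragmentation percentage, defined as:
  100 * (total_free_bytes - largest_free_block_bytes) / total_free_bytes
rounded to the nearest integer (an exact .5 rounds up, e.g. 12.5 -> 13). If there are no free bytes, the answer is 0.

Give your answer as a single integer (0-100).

Op 1: a = malloc(1) -> a = 0; heap: [0-0 ALLOC][1-26 FREE]
Op 2: b = malloc(8) -> b = 1; heap: [0-0 ALLOC][1-8 ALLOC][9-26 FREE]
Op 3: c = malloc(7) -> c = 9; heap: [0-0 ALLOC][1-8 ALLOC][9-15 ALLOC][16-26 FREE]
Op 4: free(b) -> (freed b); heap: [0-0 ALLOC][1-8 FREE][9-15 ALLOC][16-26 FREE]
Op 5: free(c) -> (freed c); heap: [0-0 ALLOC][1-26 FREE]
Op 6: d = malloc(1) -> d = 1; heap: [0-0 ALLOC][1-1 ALLOC][2-26 FREE]
Op 7: e = malloc(8) -> e = 2; heap: [0-0 ALLOC][1-1 ALLOC][2-9 ALLOC][10-26 FREE]
Op 8: f = malloc(3) -> f = 10; heap: [0-0 ALLOC][1-1 ALLOC][2-9 ALLOC][10-12 ALLOC][13-26 FREE]
Op 9: free(d) -> (freed d); heap: [0-0 ALLOC][1-1 FREE][2-9 ALLOC][10-12 ALLOC][13-26 FREE]
Free blocks: [1 14] total_free=15 largest=14 -> 100*(15-14)/15 = 100/15 ≈ 6.667 -> rounds to 7

Answer: 7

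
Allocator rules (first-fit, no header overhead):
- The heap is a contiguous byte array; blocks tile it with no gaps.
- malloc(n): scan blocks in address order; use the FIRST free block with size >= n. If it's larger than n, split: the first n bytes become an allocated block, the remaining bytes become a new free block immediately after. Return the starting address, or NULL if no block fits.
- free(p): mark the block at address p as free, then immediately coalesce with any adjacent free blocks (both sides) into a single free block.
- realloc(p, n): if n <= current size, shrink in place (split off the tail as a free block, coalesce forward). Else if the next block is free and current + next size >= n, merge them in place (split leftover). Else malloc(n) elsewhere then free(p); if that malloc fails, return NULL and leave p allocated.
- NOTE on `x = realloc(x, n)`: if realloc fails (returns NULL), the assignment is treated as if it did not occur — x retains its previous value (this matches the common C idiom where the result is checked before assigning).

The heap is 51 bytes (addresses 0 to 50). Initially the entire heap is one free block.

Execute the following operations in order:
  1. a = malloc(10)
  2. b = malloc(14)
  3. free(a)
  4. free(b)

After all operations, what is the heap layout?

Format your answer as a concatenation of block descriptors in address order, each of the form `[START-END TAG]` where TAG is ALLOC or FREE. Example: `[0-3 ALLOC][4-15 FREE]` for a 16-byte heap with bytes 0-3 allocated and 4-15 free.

Answer: [0-50 FREE]

Derivation:
Op 1: a = malloc(10) -> a = 0; heap: [0-9 ALLOC][10-50 FREE]
Op 2: b = malloc(14) -> b = 10; heap: [0-9 ALLOC][10-23 ALLOC][24-50 FREE]
Op 3: free(a) -> (freed a); heap: [0-9 FREE][10-23 ALLOC][24-50 FREE]
Op 4: free(b) -> (freed b); heap: [0-50 FREE]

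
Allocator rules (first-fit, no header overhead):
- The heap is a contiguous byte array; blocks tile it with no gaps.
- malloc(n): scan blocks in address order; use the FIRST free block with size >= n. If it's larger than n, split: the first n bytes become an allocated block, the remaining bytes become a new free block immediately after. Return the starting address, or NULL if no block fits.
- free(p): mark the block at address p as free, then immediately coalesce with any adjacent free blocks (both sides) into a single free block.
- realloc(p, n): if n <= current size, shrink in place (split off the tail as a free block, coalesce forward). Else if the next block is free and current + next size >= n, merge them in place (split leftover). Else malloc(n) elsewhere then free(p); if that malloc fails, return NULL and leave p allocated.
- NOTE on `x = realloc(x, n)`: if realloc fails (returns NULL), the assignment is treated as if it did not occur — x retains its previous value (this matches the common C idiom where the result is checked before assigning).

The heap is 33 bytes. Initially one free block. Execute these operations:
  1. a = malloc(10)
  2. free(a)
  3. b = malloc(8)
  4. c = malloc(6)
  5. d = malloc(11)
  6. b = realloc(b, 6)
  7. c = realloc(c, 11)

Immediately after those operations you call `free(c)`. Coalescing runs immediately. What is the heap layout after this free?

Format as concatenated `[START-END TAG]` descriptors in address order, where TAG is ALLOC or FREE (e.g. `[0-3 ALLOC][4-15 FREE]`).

Answer: [0-5 ALLOC][6-13 FREE][14-24 ALLOC][25-32 FREE]

Derivation:
Op 1: a = malloc(10) -> a = 0; heap: [0-9 ALLOC][10-32 FREE]
Op 2: free(a) -> (freed a); heap: [0-32 FREE]
Op 3: b = malloc(8) -> b = 0; heap: [0-7 ALLOC][8-32 FREE]
Op 4: c = malloc(6) -> c = 8; heap: [0-7 ALLOC][8-13 ALLOC][14-32 FREE]
Op 5: d = malloc(11) -> d = 14; heap: [0-7 ALLOC][8-13 ALLOC][14-24 ALLOC][25-32 FREE]
Op 6: b = realloc(b, 6) -> b = 0; heap: [0-5 ALLOC][6-7 FREE][8-13 ALLOC][14-24 ALLOC][25-32 FREE]
Op 7: c = realloc(c, 11) -> NULL (c unchanged); heap: [0-5 ALLOC][6-7 FREE][8-13 ALLOC][14-24 ALLOC][25-32 FREE]
free(c): c = 8 -> block [8-13 ALLOC]; mark free, coalesce with adjacent free neighbors -> [0-5 ALLOC][6-13 FREE][14-24 ALLOC][25-32 FREE]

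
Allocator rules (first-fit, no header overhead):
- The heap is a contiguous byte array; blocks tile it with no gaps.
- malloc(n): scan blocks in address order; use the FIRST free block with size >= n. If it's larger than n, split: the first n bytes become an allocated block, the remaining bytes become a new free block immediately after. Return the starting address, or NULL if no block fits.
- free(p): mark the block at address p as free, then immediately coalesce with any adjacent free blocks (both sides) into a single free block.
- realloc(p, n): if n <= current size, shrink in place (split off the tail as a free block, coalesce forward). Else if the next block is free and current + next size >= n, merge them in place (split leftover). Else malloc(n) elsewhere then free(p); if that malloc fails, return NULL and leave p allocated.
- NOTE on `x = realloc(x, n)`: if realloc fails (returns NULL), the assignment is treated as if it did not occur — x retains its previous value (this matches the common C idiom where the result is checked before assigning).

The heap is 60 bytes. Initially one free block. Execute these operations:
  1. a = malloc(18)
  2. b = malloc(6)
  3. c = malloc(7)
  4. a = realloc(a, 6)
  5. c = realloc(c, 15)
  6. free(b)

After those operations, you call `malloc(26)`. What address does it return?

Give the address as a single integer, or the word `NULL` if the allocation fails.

Op 1: a = malloc(18) -> a = 0; heap: [0-17 ALLOC][18-59 FREE]
Op 2: b = malloc(6) -> b = 18; heap: [0-17 ALLOC][18-23 ALLOC][24-59 FREE]
Op 3: c = malloc(7) -> c = 24; heap: [0-17 ALLOC][18-23 ALLOC][24-30 ALLOC][31-59 FREE]
Op 4: a = realloc(a, 6) -> a = 0; heap: [0-5 ALLOC][6-17 FREE][18-23 ALLOC][24-30 ALLOC][31-59 FREE]
Op 5: c = realloc(c, 15) -> c = 24; heap: [0-5 ALLOC][6-17 FREE][18-23 ALLOC][24-38 ALLOC][39-59 FREE]
Op 6: free(b) -> (freed b); heap: [0-5 ALLOC][6-23 FREE][24-38 ALLOC][39-59 FREE]
malloc(26): first-fit scan over [0-5 ALLOC][6-23 FREE][24-38 ALLOC][39-59 FREE] -> NULL

Answer: NULL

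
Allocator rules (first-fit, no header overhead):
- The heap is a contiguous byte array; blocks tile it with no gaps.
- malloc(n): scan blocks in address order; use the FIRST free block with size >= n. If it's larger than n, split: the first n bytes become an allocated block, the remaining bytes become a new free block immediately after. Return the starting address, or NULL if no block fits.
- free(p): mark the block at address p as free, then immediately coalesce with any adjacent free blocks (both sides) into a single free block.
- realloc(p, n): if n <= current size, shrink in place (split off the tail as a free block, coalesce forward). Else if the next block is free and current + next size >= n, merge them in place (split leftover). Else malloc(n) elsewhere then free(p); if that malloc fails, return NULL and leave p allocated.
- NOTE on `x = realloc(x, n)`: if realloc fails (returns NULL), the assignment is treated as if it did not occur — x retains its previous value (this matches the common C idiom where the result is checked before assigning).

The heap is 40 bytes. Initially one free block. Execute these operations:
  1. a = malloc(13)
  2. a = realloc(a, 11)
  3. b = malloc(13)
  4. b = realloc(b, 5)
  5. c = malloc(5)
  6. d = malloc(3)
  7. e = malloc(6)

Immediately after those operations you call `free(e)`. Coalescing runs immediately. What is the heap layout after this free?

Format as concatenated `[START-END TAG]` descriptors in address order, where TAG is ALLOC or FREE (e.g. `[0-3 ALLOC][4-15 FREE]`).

Answer: [0-10 ALLOC][11-15 ALLOC][16-20 ALLOC][21-23 ALLOC][24-39 FREE]

Derivation:
Op 1: a = malloc(13) -> a = 0; heap: [0-12 ALLOC][13-39 FREE]
Op 2: a = realloc(a, 11) -> a = 0; heap: [0-10 ALLOC][11-39 FREE]
Op 3: b = malloc(13) -> b = 11; heap: [0-10 ALLOC][11-23 ALLOC][24-39 FREE]
Op 4: b = realloc(b, 5) -> b = 11; heap: [0-10 ALLOC][11-15 ALLOC][16-39 FREE]
Op 5: c = malloc(5) -> c = 16; heap: [0-10 ALLOC][11-15 ALLOC][16-20 ALLOC][21-39 FREE]
Op 6: d = malloc(3) -> d = 21; heap: [0-10 ALLOC][11-15 ALLOC][16-20 ALLOC][21-23 ALLOC][24-39 FREE]
Op 7: e = malloc(6) -> e = 24; heap: [0-10 ALLOC][11-15 ALLOC][16-20 ALLOC][21-23 ALLOC][24-29 ALLOC][30-39 FREE]
free(e): e = 24 -> block [24-29 ALLOC]; mark free, coalesce with adjacent free neighbors -> [0-10 ALLOC][11-15 ALLOC][16-20 ALLOC][21-23 ALLOC][24-39 FREE]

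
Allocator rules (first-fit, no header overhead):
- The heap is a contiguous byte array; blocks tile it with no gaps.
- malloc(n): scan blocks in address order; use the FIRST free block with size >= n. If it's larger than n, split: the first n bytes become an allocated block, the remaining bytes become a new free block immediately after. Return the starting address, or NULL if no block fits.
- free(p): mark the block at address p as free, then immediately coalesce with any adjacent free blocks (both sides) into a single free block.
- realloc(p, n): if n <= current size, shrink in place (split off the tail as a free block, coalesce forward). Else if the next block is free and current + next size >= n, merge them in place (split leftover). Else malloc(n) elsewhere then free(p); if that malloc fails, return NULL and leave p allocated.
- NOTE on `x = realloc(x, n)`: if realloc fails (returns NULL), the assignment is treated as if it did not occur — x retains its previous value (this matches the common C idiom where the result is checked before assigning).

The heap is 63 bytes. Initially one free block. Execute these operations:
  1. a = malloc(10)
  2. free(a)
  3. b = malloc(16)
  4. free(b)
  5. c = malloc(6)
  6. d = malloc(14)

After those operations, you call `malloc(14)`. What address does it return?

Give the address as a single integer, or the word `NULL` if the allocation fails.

Answer: 20

Derivation:
Op 1: a = malloc(10) -> a = 0; heap: [0-9 ALLOC][10-62 FREE]
Op 2: free(a) -> (freed a); heap: [0-62 FREE]
Op 3: b = malloc(16) -> b = 0; heap: [0-15 ALLOC][16-62 FREE]
Op 4: free(b) -> (freed b); heap: [0-62 FREE]
Op 5: c = malloc(6) -> c = 0; heap: [0-5 ALLOC][6-62 FREE]
Op 6: d = malloc(14) -> d = 6; heap: [0-5 ALLOC][6-19 ALLOC][20-62 FREE]
malloc(14): first-fit scan over [0-5 ALLOC][6-19 ALLOC][20-62 FREE] -> 20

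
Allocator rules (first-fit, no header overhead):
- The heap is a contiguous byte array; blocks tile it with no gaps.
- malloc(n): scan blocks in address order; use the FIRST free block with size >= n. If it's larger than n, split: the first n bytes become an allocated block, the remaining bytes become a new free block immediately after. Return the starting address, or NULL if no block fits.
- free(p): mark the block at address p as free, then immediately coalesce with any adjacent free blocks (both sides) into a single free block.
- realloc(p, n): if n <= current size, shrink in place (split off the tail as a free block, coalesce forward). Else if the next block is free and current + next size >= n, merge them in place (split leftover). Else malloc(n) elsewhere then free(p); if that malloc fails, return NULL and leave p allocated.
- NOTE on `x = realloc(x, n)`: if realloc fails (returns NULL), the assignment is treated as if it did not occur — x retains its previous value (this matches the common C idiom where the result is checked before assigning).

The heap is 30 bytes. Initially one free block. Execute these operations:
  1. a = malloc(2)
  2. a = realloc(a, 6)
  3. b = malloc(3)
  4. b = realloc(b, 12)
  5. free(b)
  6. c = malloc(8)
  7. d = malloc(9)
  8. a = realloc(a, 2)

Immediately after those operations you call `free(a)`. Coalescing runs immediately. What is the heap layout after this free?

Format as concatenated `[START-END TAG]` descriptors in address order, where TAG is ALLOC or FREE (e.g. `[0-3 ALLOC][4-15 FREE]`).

Answer: [0-5 FREE][6-13 ALLOC][14-22 ALLOC][23-29 FREE]

Derivation:
Op 1: a = malloc(2) -> a = 0; heap: [0-1 ALLOC][2-29 FREE]
Op 2: a = realloc(a, 6) -> a = 0; heap: [0-5 ALLOC][6-29 FREE]
Op 3: b = malloc(3) -> b = 6; heap: [0-5 ALLOC][6-8 ALLOC][9-29 FREE]
Op 4: b = realloc(b, 12) -> b = 6; heap: [0-5 ALLOC][6-17 ALLOC][18-29 FREE]
Op 5: free(b) -> (freed b); heap: [0-5 ALLOC][6-29 FREE]
Op 6: c = malloc(8) -> c = 6; heap: [0-5 ALLOC][6-13 ALLOC][14-29 FREE]
Op 7: d = malloc(9) -> d = 14; heap: [0-5 ALLOC][6-13 ALLOC][14-22 ALLOC][23-29 FREE]
Op 8: a = realloc(a, 2) -> a = 0; heap: [0-1 ALLOC][2-5 FREE][6-13 ALLOC][14-22 ALLOC][23-29 FREE]
free(a): a = 0 -> block [0-1 ALLOC]; mark free, coalesce with adjacent free neighbors -> [0-5 FREE][6-13 ALLOC][14-22 ALLOC][23-29 FREE]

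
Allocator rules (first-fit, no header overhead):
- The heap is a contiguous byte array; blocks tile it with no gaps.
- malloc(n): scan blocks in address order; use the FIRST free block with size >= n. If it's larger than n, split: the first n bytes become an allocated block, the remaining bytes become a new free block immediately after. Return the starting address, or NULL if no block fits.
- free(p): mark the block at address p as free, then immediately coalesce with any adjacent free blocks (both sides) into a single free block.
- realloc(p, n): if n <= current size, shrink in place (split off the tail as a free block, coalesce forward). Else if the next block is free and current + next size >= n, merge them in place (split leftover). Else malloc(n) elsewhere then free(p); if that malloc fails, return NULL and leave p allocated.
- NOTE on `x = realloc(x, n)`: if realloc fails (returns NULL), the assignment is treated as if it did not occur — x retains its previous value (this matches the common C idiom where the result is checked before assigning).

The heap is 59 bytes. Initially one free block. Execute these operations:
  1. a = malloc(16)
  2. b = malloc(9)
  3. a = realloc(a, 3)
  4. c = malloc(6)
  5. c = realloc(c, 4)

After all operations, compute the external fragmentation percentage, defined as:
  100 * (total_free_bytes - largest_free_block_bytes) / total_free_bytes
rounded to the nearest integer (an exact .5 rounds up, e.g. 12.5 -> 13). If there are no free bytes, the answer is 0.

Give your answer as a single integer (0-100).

Op 1: a = malloc(16) -> a = 0; heap: [0-15 ALLOC][16-58 FREE]
Op 2: b = malloc(9) -> b = 16; heap: [0-15 ALLOC][16-24 ALLOC][25-58 FREE]
Op 3: a = realloc(a, 3) -> a = 0; heap: [0-2 ALLOC][3-15 FREE][16-24 ALLOC][25-58 FREE]
Op 4: c = malloc(6) -> c = 3; heap: [0-2 ALLOC][3-8 ALLOC][9-15 FREE][16-24 ALLOC][25-58 FREE]
Op 5: c = realloc(c, 4) -> c = 3; heap: [0-2 ALLOC][3-6 ALLOC][7-15 FREE][16-24 ALLOC][25-58 FREE]
Free blocks: [9 34] total_free=43 largest=34 -> 100*(43-34)/43 = 900/43 ≈ 20.930 -> rounds to 21

Answer: 21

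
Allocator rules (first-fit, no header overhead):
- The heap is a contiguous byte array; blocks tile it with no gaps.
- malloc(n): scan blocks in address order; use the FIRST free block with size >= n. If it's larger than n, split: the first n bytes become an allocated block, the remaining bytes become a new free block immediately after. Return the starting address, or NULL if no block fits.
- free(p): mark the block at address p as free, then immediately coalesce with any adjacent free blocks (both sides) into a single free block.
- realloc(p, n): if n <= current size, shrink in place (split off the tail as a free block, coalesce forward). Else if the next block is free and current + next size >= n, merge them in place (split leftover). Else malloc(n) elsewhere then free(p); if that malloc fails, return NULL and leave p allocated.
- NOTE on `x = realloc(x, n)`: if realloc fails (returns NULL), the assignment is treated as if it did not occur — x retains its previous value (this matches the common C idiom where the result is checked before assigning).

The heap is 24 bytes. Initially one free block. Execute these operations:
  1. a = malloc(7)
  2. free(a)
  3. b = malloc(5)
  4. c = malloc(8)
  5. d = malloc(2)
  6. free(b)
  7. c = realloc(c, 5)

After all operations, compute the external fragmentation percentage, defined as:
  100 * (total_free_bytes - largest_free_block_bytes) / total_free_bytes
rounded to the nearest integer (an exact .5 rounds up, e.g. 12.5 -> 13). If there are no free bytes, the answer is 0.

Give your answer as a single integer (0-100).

Op 1: a = malloc(7) -> a = 0; heap: [0-6 ALLOC][7-23 FREE]
Op 2: free(a) -> (freed a); heap: [0-23 FREE]
Op 3: b = malloc(5) -> b = 0; heap: [0-4 ALLOC][5-23 FREE]
Op 4: c = malloc(8) -> c = 5; heap: [0-4 ALLOC][5-12 ALLOC][13-23 FREE]
Op 5: d = malloc(2) -> d = 13; heap: [0-4 ALLOC][5-12 ALLOC][13-14 ALLOC][15-23 FREE]
Op 6: free(b) -> (freed b); heap: [0-4 FREE][5-12 ALLOC][13-14 ALLOC][15-23 FREE]
Op 7: c = realloc(c, 5) -> c = 5; heap: [0-4 FREE][5-9 ALLOC][10-12 FREE][13-14 ALLOC][15-23 FREE]
Free blocks: [5 3 9] total_free=17 largest=9 -> 100*(17-9)/17 = 800/17 ≈ 47.059 -> rounds to 47

Answer: 47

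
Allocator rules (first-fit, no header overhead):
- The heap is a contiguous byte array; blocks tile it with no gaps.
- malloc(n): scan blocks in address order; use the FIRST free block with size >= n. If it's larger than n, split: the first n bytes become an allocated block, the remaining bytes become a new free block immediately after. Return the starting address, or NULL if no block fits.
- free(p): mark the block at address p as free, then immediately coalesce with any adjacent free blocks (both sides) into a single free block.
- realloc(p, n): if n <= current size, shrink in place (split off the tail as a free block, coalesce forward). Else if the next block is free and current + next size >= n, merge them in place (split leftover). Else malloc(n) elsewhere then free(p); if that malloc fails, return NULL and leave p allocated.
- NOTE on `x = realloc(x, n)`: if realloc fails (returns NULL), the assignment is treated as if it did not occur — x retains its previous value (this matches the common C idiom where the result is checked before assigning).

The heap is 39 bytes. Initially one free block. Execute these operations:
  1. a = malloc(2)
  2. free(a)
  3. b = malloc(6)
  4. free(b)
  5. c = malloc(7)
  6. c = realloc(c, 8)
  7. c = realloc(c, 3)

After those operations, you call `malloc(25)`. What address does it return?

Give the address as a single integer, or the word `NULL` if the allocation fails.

Answer: 3

Derivation:
Op 1: a = malloc(2) -> a = 0; heap: [0-1 ALLOC][2-38 FREE]
Op 2: free(a) -> (freed a); heap: [0-38 FREE]
Op 3: b = malloc(6) -> b = 0; heap: [0-5 ALLOC][6-38 FREE]
Op 4: free(b) -> (freed b); heap: [0-38 FREE]
Op 5: c = malloc(7) -> c = 0; heap: [0-6 ALLOC][7-38 FREE]
Op 6: c = realloc(c, 8) -> c = 0; heap: [0-7 ALLOC][8-38 FREE]
Op 7: c = realloc(c, 3) -> c = 0; heap: [0-2 ALLOC][3-38 FREE]
malloc(25): first-fit scan over [0-2 ALLOC][3-38 FREE] -> 3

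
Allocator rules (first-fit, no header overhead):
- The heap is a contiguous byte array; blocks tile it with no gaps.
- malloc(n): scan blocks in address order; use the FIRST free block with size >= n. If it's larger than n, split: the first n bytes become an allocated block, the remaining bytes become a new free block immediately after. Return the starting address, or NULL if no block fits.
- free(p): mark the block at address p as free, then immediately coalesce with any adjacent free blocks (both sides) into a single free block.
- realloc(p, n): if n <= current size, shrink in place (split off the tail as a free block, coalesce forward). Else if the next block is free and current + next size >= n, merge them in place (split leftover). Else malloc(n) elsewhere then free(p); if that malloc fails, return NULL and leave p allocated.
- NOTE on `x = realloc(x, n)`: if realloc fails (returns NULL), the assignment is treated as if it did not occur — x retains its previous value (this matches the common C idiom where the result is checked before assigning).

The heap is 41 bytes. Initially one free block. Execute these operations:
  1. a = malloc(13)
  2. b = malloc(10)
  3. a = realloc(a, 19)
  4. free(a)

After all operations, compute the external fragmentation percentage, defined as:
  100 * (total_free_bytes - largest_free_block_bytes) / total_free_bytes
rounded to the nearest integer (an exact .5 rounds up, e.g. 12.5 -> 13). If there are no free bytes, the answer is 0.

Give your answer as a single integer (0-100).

Answer: 42

Derivation:
Op 1: a = malloc(13) -> a = 0; heap: [0-12 ALLOC][13-40 FREE]
Op 2: b = malloc(10) -> b = 13; heap: [0-12 ALLOC][13-22 ALLOC][23-40 FREE]
Op 3: a = realloc(a, 19) -> NULL (a unchanged); heap: [0-12 ALLOC][13-22 ALLOC][23-40 FREE]
Op 4: free(a) -> (freed a); heap: [0-12 FREE][13-22 ALLOC][23-40 FREE]
Free blocks: [13 18] total_free=31 largest=18 -> 100*(31-18)/31 = 1300/31 ≈ 41.935 -> rounds to 42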